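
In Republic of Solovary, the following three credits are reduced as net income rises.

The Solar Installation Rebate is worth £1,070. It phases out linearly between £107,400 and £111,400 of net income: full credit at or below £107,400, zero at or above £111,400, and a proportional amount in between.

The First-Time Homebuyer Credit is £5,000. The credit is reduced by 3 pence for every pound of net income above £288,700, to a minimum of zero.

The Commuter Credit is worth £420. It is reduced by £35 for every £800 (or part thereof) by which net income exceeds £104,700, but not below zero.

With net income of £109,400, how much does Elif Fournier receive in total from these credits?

£5,745

Solar Installation Rebate: £109,400 is £2,000 into a £4,000 phase-out range, leaving 2,000/4,000 of the credit: £1,070 × 2,000/4,000 = £535.
First-Time Homebuyer Credit: £109,400 is at or below the £288,700 threshold, so the full £5,000 applies.
Commuter Credit: income exceeds £104,700 by £4,700, which is 6 full-or-partial £800 increments; reduction = 6 × £35 = £210, leaving £210.
Total: £535 + £5,000 + £210 = £5,745.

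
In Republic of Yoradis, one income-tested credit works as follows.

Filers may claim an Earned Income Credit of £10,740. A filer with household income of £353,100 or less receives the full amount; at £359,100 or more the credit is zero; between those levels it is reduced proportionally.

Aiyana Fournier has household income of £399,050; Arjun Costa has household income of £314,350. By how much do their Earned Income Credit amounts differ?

Aiyana (£399,050): Earned Income Credit: £399,050 is at or above £359,100, so the credit is £0.
Arjun (£314,350): Earned Income Credit: £314,350 is at or below the £353,100 threshold, so the full £10,740 applies.
Difference: |£0 − £10,740| = £10,740.

£10,740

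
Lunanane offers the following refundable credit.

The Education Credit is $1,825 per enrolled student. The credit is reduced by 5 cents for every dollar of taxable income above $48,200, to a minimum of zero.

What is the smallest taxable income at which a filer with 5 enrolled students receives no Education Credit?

$230,700

Full credit = 5 × $1,825 = $9,125.
The credit falls by 5% of each dollar above $48,200, so it reaches zero when the excess is $9,125 / 5% = $182,500: income = $48,200 + $182,500 = $230,700.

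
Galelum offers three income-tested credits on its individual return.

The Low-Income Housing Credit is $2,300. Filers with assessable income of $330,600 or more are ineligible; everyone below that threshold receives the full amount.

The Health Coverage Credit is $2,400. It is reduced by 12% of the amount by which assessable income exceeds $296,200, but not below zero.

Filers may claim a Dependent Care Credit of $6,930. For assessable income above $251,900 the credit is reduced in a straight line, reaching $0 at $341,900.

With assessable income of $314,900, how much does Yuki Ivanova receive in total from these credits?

Low-Income Housing Credit: $314,900 is below the $330,600 cutoff, so the full $2,300 applies.
Health Coverage Credit: 12% of the $18,700 excess over $296,200 is $2,244; credit = $2,400 − $2,244 = $156.
Dependent Care Credit: $314,900 is $63,000 into a $90,000 phase-out range, leaving 27,000/90,000 of the credit: $6,930 × 27,000/90,000 = $2,079.
Total: $2,300 + $156 + $2,079 = $4,535.

$4,535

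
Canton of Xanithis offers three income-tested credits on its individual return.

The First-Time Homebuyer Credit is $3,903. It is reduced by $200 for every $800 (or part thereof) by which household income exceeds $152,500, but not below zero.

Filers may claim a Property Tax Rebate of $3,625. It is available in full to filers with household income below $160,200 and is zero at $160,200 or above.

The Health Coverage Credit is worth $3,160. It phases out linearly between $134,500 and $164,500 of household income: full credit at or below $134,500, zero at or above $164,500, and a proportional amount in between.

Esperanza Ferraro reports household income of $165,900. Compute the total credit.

First-Time Homebuyer Credit: income exceeds $152,500 by $13,400, which is 17 full-or-partial $800 increments; reduction = 17 × $200 = $3,400, leaving $503.
Property Tax Rebate: $165,900 meets or exceeds the $160,200 cutoff, so the credit is $0.
Health Coverage Credit: $165,900 is at or above $164,500, so the credit is $0.
Total: $503 + $0 + $0 = $503.

$503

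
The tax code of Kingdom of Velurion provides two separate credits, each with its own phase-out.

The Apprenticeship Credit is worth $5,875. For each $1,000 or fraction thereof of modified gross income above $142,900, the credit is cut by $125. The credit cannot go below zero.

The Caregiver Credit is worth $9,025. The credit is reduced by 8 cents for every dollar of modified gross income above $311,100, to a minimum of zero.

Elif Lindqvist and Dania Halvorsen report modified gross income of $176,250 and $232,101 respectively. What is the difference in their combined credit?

Elif ($176,250): Apprenticeship Credit: income exceeds $142,900 by $33,350, which is 34 full-or-partial $1,000 increments; reduction = 34 × $125 = $4,250, leaving $1,625. Caregiver Credit: $176,250 is at or below the $311,100 threshold, so the full $9,025 applies. total $1,625 + $9,025 = $10,650
Dania ($232,101): Apprenticeship Credit: income exceeds $142,900 by $89,201 → 90 increments × $125 = $11,250 ≥ base, so the credit is $0. Caregiver Credit: $232,101 is at or below the $311,100 threshold, so the full $9,025 applies. total $0 + $9,025 = $9,025
Difference: |$10,650 − $9,025| = $1,625.

$1,625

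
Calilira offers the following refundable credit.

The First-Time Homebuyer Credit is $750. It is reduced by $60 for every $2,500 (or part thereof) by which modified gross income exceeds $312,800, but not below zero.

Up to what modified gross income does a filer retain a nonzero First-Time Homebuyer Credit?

After 12 increments the reduction is 12 × $60 = $720, leaving $30; one more increment wipes it out. Increment 12 ends at excess 12 × $2,500 = $30,000, so the highest qualifying income is $312,800 + $30,000 = $342,800.

$342,800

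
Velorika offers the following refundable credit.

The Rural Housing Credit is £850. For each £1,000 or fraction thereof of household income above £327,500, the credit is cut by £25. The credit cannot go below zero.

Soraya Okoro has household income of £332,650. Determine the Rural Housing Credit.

Rural Housing Credit: income exceeds £327,500 by £5,150, which is 6 full-or-partial £1,000 increments; reduction = 6 × £25 = £150, leaving £700.

£700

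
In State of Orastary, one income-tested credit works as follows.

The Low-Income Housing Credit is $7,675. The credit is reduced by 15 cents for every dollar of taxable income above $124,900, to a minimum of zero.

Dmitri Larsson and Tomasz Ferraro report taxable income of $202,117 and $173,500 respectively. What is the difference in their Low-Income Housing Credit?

$385

Dmitri ($202,117): Low-Income Housing Credit: 15% of the $77,217 excess over $124,900 is $11,582.55 ≥ base, so the credit is $0.
Tomasz ($173,500): Low-Income Housing Credit: 15% of the $48,600 excess over $124,900 is $7,290; credit = $7,675 − $7,290 = $385.
Difference: |$0 − $385| = $385.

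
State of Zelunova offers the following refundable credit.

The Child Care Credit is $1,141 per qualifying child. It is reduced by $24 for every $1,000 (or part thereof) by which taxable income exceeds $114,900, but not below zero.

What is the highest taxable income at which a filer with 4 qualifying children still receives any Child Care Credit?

$304,900

Full credit = 4 × $1,141 = $4,564.
After 190 increments the reduction is 190 × $24 = $4,560, leaving $4; one more increment wipes it out. Increment 190 ends at excess 190 × $1,000 = $190,000, so the highest qualifying income is $114,900 + $190,000 = $304,900.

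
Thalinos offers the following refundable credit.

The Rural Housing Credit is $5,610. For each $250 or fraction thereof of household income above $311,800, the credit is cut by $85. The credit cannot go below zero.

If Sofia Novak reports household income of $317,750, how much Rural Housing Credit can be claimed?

Rural Housing Credit: income exceeds $311,800 by $5,950, which is 24 full-or-partial $250 increments; reduction = 24 × $85 = $2,040, leaving $3,570.

$3,570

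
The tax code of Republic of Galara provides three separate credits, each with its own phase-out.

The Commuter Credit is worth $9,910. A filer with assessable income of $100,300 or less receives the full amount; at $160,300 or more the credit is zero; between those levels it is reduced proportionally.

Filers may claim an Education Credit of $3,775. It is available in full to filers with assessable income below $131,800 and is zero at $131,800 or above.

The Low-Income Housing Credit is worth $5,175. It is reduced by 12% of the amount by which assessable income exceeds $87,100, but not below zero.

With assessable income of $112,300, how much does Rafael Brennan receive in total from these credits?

$13,854

Commuter Credit: $112,300 is $12,000 into a $60,000 phase-out range, leaving 48,000/60,000 of the credit: $9,910 × 48,000/60,000 = $7,928.
Education Credit: $112,300 is below the $131,800 cutoff, so the full $3,775 applies.
Low-Income Housing Credit: 12% of the $25,200 excess over $87,100 is $3,024; credit = $5,175 − $3,024 = $2,151.
Total: $7,928 + $3,775 + $2,151 = $13,854.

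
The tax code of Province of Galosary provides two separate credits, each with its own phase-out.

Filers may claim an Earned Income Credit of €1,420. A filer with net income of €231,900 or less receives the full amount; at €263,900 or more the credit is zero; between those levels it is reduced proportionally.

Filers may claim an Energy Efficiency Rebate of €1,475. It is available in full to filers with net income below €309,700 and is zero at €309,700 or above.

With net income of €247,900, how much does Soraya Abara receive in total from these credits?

Earned Income Credit: €247,900 is €16,000 into a €32,000 phase-out range, leaving 16,000/32,000 of the credit: €1,420 × 16,000/32,000 = €710.
Energy Efficiency Rebate: €247,900 is below the €309,700 cutoff, so the full €1,475 applies.
Total: €710 + €1,475 = €2,185.

€2,185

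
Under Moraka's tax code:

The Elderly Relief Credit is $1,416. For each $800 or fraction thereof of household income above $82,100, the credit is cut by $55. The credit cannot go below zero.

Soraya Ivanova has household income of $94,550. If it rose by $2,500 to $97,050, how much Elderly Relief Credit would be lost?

$165

At $94,550 — income exceeds $82,100 by $12,450, which is 16 full-or-partial $800 increments; reduction = 16 × $55 = $880, leaving $536.
At $97,050 — income exceeds $82,100 by $14,950, which is 19 full-or-partial $800 increments; reduction = 19 × $55 = $1,045, leaving $371.
Lost: $536 − $371 = $165.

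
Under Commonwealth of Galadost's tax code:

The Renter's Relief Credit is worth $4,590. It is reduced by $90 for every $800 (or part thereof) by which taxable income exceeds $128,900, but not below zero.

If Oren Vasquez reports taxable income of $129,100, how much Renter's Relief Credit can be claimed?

$4,500

Renter's Relief Credit: income exceeds $128,900 by $200, which is 1 full-or-partial $800 increment; reduction = 1 × $90 = $90, leaving $4,500.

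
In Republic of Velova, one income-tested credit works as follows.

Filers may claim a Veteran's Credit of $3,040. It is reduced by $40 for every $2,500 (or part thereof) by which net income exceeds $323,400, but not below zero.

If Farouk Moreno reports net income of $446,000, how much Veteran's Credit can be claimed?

$1,040

Veteran's Credit: income exceeds $323,400 by $122,600, which is 50 full-or-partial $2,500 increments; reduction = 50 × $40 = $2,000, leaving $1,040.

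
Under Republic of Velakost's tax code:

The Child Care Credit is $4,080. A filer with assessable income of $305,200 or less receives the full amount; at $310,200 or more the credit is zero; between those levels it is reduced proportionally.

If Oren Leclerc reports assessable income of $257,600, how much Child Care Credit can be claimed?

$4,080

Child Care Credit: $257,600 is at or below the $305,200 threshold, so the full $4,080 applies.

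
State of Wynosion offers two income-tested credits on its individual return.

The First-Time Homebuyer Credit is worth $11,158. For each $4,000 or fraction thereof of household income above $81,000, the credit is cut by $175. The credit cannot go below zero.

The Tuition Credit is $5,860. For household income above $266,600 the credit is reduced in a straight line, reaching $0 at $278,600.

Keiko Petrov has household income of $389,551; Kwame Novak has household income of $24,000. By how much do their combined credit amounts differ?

$17,018

Keiko ($389,551): First-Time Homebuyer Credit: income exceeds $81,000 by $308,551 → 78 increments × $175 = $13,650 ≥ base, so the credit is $0. Tuition Credit: $389,551 is at or above $278,600, so the credit is $0. total $0 + $0 = $0
Kwame ($24,000): First-Time Homebuyer Credit: $24,000 is at or below the $81,000 threshold, so the full $11,158 applies. Tuition Credit: $24,000 is at or below the $266,600 threshold, so the full $5,860 applies. total $11,158 + $5,860 = $17,018
Difference: |$0 − $17,018| = $17,018.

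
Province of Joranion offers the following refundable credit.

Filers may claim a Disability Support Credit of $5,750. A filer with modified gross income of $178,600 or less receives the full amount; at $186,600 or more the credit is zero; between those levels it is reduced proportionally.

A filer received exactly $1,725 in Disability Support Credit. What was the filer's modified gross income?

$184,200

$1,725 is 1,725/5,750 of the full $5,750, so 4,025/5,750 of the $8,000 range has been used: income = $178,600 + $8,000 × 4,025/5,750 = $184,200.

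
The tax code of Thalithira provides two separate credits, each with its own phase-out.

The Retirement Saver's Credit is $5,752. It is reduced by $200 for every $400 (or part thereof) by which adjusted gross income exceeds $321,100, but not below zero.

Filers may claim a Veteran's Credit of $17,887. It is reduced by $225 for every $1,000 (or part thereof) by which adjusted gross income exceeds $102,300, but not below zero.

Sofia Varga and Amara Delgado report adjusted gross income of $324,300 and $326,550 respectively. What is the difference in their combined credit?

Sofia ($324,300): Retirement Saver's Credit: income exceeds $321,100 by $3,200, which is 8 full-or-partial $400 increments; reduction = 8 × $200 = $1,600, leaving $4,152. Veteran's Credit: income exceeds $102,300 by $222,000 → 222 increments × $225 = $49,950 ≥ base, so the credit is $0. total $4,152 + $0 = $4,152
Amara ($326,550): Retirement Saver's Credit: income exceeds $321,100 by $5,450, which is 14 full-or-partial $400 increments; reduction = 14 × $200 = $2,800, leaving $2,952. Veteran's Credit: income exceeds $102,300 by $224,250 → 225 increments × $225 = $50,625 ≥ base, so the credit is $0. total $2,952 + $0 = $2,952
Difference: |$4,152 − $2,952| = $1,200.

$1,200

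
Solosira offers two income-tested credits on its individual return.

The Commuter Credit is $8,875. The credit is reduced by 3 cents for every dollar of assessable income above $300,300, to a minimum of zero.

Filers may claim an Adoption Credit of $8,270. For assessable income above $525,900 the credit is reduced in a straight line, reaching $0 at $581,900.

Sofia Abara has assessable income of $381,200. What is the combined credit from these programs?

Commuter Credit: 3% of the $80,900 excess over $300,300 is $2,427; credit = $8,875 − $2,427 = $6,448.
Adoption Credit: $381,200 is at or below the $525,900 threshold, so the full $8,270 applies.
Total: $6,448 + $8,270 = $14,718.

$14,718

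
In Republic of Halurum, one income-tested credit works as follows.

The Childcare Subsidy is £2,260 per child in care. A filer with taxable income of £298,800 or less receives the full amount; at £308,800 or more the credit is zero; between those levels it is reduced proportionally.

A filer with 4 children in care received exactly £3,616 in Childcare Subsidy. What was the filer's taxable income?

Full credit = 4 × £2,260 = £9,040.
£3,616 is 3,616/9,040 of the full £9,040, so 5,424/9,040 of the £10,000 range has been used: income = £298,800 + £10,000 × 5,424/9,040 = £304,800.

£304,800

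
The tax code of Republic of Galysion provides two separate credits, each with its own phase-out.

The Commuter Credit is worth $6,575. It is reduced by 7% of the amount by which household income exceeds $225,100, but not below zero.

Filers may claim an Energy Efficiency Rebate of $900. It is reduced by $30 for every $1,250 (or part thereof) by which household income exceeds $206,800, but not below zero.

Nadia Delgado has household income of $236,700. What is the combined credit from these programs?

$5,943

Commuter Credit: 7% of the $11,600 excess over $225,100 is $812; credit = $6,575 − $812 = $5,763.
Energy Efficiency Rebate: income exceeds $206,800 by $29,900, which is 24 full-or-partial $1,250 increments; reduction = 24 × $30 = $720, leaving $180.
Total: $5,763 + $180 = $5,943.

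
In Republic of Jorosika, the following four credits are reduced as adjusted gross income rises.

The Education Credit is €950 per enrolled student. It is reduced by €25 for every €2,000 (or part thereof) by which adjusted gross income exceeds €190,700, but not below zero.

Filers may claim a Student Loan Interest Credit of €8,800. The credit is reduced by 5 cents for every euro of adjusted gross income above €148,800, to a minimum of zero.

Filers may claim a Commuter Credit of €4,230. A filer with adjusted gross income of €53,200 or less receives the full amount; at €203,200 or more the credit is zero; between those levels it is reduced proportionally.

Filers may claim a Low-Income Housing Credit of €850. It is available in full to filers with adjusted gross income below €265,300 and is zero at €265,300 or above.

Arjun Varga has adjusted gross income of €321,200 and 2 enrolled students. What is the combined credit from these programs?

€430

Education Credit: base = 2 × €950 = €1,900. income exceeds €190,700 by €130,500, which is 66 full-or-partial €2,000 increments; reduction = 66 × €25 = €1,650, leaving €250.
Student Loan Interest Credit: 5% of the €172,400 excess over €148,800 is €8,620; credit = €8,800 − €8,620 = €180.
Commuter Credit: €321,200 is at or above €203,200, so the credit is €0.
Low-Income Housing Credit: €321,200 meets or exceeds the €265,300 cutoff, so the credit is €0.
Total: €250 + €180 + €0 + €0 = €430.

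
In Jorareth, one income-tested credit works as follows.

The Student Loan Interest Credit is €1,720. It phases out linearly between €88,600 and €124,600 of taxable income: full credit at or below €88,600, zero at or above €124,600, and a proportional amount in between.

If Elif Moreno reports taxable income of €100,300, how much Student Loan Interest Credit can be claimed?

€1,161

Student Loan Interest Credit: €100,300 is €11,700 into a €36,000 phase-out range, leaving 24,300/36,000 of the credit: €1,720 × 24,300/36,000 = €1,161.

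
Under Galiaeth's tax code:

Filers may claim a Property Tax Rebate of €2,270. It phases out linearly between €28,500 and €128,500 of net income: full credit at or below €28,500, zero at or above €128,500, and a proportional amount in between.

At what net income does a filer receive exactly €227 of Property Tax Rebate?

€227 is 227/2,270 of the full €2,270, so 2,043/2,270 of the €100,000 range has been used: income = €28,500 + €100,000 × 2,043/2,270 = €118,500.

€118,500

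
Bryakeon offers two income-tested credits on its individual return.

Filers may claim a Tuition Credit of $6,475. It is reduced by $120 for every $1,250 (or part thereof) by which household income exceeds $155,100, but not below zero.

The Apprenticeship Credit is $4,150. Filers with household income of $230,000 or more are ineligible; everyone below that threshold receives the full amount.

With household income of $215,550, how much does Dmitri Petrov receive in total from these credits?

Tuition Credit: income exceeds $155,100 by $60,450, which is 49 full-or-partial $1,250 increments; reduction = 49 × $120 = $5,880, leaving $595.
Apprenticeship Credit: $215,550 is below the $230,000 cutoff, so the full $4,150 applies.
Total: $595 + $4,150 = $4,745.

$4,745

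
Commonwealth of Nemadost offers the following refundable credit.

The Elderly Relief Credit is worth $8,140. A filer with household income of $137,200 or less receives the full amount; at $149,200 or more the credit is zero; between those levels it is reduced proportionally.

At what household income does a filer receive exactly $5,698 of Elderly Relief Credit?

$140,800

$5,698 is 5,698/8,140 of the full $8,140, so 2,442/8,140 of the $12,000 range has been used: income = $137,200 + $12,000 × 2,442/8,140 = $140,800.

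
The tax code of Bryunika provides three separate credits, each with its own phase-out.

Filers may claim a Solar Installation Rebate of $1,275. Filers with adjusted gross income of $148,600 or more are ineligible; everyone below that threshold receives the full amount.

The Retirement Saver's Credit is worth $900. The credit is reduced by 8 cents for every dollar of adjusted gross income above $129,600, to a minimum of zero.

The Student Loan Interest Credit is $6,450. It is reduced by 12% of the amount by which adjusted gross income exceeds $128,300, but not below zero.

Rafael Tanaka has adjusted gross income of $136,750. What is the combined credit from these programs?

$7,039

Solar Installation Rebate: $136,750 is below the $148,600 cutoff, so the full $1,275 applies.
Retirement Saver's Credit: 8% of the $7,150 excess over $129,600 is $572; credit = $900 − $572 = $328.
Student Loan Interest Credit: 12% of the $8,450 excess over $128,300 is $1,014; credit = $6,450 − $1,014 = $5,436.
Total: $1,275 + $328 + $5,436 = $7,039.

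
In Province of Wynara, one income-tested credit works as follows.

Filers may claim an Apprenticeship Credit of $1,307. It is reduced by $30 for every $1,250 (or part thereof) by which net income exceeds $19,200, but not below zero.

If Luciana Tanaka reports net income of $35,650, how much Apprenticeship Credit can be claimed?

Apprenticeship Credit: income exceeds $19,200 by $16,450, which is 14 full-or-partial $1,250 increments; reduction = 14 × $30 = $420, leaving $887.

$887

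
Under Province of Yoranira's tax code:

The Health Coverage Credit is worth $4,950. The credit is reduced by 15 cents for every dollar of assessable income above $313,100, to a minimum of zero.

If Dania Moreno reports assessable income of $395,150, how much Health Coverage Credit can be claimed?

$0

Health Coverage Credit: 15% of the $82,050 excess over $313,100 is $12,307.50 ≥ base, so the credit is $0.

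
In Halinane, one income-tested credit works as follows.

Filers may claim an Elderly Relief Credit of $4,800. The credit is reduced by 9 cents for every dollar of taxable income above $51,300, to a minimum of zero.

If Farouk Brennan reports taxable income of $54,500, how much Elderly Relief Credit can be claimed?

$4,512

Elderly Relief Credit: 9% of the $3,200 excess over $51,300 is $288; credit = $4,800 − $288 = $4,512.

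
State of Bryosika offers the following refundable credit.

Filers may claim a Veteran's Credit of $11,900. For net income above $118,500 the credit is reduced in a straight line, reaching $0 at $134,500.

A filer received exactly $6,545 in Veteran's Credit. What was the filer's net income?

$6,545 is 6,545/11,900 of the full $11,900, so 5,355/11,900 of the $16,000 range has been used: income = $118,500 + $16,000 × 5,355/11,900 = $125,700.

$125,700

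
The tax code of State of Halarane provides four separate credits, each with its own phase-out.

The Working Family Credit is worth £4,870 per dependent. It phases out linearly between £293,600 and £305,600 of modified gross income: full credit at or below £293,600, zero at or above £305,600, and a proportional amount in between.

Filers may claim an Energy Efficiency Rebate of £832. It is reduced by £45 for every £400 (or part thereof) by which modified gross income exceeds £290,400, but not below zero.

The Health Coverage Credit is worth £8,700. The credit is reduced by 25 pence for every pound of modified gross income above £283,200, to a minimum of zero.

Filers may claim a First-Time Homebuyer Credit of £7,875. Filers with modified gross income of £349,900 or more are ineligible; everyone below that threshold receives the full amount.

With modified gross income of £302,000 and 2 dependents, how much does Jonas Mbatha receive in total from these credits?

Working Family Credit: base = 2 × £4,870 = £9,740. £302,000 is £8,400 into a £12,000 phase-out range, leaving 3,600/12,000 of the credit: £9,740 × 3,600/12,000 = £2,922.
Energy Efficiency Rebate: income exceeds £290,400 by £11,600 → 29 increments × £45 = £1,305 ≥ base, so the credit is £0.
Health Coverage Credit: 25% of the £18,800 excess over £283,200 is £4,700; credit = £8,700 − £4,700 = £4,000.
First-Time Homebuyer Credit: £302,000 is below the £349,900 cutoff, so the full £7,875 applies.
Total: £2,922 + £0 + £4,000 + £7,875 = £14,797.

£14,797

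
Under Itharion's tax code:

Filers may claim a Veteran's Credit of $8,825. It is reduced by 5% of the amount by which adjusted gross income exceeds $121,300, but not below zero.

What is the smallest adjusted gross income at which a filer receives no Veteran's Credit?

The credit falls by 5% of each dollar above $121,300, so it reaches zero when the excess is $8,825 / 5% = $176,500: income = $121,300 + $176,500 = $297,800.

$297,800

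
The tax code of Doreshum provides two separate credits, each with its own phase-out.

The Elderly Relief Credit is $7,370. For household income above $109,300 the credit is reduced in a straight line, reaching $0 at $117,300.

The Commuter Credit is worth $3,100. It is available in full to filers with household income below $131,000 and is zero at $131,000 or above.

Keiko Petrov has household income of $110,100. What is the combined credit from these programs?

Elderly Relief Credit: $110,100 is $800 into a $8,000 phase-out range, leaving 7,200/8,000 of the credit: $7,370 × 7,200/8,000 = $6,633.
Commuter Credit: $110,100 is below the $131,000 cutoff, so the full $3,100 applies.
Total: $6,633 + $3,100 = $9,733.

$9,733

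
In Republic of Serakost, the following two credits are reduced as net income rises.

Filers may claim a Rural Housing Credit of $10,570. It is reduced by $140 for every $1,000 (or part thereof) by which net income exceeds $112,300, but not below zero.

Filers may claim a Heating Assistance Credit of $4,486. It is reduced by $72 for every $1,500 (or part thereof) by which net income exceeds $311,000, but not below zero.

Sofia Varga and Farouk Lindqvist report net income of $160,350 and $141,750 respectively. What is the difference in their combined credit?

Sofia ($160,350): Rural Housing Credit: income exceeds $112,300 by $48,050, which is 49 full-or-partial $1,000 increments; reduction = 49 × $140 = $6,860, leaving $3,710. Heating Assistance Credit: $160,350 is at or below the $311,000 threshold, so the full $4,486 applies. total $3,710 + $4,486 = $8,196
Farouk ($141,750): Rural Housing Credit: income exceeds $112,300 by $29,450, which is 30 full-or-partial $1,000 increments; reduction = 30 × $140 = $4,200, leaving $6,370. Heating Assistance Credit: $141,750 is at or below the $311,000 threshold, so the full $4,486 applies. total $6,370 + $4,486 = $10,856
Difference: |$8,196 − $10,856| = $2,660.

$2,660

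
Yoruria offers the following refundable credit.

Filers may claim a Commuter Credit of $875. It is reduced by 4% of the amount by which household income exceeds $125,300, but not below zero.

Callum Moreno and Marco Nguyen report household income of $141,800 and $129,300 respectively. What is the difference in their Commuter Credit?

$500

Callum ($141,800): Commuter Credit: 4% of the $16,500 excess over $125,300 is $660; credit = $875 − $660 = $215.
Marco ($129,300): Commuter Credit: 4% of the $4,000 excess over $125,300 is $160; credit = $875 − $160 = $715.
Difference: |$215 − $715| = $500.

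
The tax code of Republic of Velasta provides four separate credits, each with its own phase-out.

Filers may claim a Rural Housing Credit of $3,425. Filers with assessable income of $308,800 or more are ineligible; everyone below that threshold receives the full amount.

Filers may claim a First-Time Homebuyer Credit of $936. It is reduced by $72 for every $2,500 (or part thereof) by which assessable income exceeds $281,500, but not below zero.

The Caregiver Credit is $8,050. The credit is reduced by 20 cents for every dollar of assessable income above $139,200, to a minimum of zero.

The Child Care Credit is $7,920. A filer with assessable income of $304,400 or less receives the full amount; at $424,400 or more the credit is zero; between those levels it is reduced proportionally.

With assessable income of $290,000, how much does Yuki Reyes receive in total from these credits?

Rural Housing Credit: $290,000 is below the $308,800 cutoff, so the full $3,425 applies.
First-Time Homebuyer Credit: income exceeds $281,500 by $8,500, which is 4 full-or-partial $2,500 increments; reduction = 4 × $72 = $288, leaving $648.
Caregiver Credit: 20% of the $150,800 excess over $139,200 is $30,160 ≥ base, so the credit is $0.
Child Care Credit: $290,000 is at or below the $304,400 threshold, so the full $7,920 applies.
Total: $3,425 + $648 + $0 + $7,920 = $11,993.

$11,993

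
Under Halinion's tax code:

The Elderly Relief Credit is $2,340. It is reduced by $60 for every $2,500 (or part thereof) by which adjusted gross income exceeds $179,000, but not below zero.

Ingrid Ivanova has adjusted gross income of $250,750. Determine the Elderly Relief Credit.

$600

Elderly Relief Credit: income exceeds $179,000 by $71,750, which is 29 full-or-partial $2,500 increments; reduction = 29 × $60 = $1,740, leaving $600.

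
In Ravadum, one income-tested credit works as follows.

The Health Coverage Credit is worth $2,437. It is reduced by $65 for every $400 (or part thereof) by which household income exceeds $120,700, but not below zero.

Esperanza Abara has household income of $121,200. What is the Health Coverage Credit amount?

Health Coverage Credit: income exceeds $120,700 by $500, which is 2 full-or-partial $400 increments; reduction = 2 × $65 = $130, leaving $2,307.

$2,307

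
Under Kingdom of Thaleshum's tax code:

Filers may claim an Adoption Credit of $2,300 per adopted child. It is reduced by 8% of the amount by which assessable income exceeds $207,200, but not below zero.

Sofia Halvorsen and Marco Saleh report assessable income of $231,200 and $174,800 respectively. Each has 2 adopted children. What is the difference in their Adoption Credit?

Sofia ($231,200): Adoption Credit: base = 2 × $2,300 = $4,600. 8% of the $24,000 excess over $207,200 is $1,920; credit = $4,600 − $1,920 = $2,680.
Marco ($174,800): Adoption Credit: base = 2 × $2,300 = $4,600. $174,800 is at or below the $207,200 threshold, so the full $4,600 applies.
Difference: |$2,680 − $4,600| = $1,920.

$1,920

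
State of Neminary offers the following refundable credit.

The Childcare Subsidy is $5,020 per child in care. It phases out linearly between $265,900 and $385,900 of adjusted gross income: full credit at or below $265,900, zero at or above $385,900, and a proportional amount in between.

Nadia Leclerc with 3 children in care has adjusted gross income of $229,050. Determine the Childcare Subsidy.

Childcare Subsidy: base = 3 × $5,020 = $15,060. $229,050 is at or below the $265,900 threshold, so the full $15,060 applies.

$15,060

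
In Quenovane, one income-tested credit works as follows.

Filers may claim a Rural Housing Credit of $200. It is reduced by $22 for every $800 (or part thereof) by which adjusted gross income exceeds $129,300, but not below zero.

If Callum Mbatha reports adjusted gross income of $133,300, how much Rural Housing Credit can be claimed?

$90

Rural Housing Credit: income exceeds $129,300 by $4,000, which is 5 full-or-partial $800 increments; reduction = 5 × $22 = $110, leaving $90.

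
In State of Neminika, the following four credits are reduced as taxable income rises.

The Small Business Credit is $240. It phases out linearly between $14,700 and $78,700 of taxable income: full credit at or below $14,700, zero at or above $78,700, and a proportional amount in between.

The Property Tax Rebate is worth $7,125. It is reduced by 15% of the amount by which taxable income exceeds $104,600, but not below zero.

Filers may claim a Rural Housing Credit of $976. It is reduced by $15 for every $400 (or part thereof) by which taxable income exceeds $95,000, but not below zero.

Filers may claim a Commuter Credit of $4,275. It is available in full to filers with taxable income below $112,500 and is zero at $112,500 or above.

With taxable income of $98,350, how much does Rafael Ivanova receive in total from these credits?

Small Business Credit: $98,350 is at or above $78,700, so the credit is $0.
Property Tax Rebate: $98,350 is at or below the $104,600 threshold, so the full $7,125 applies.
Rural Housing Credit: income exceeds $95,000 by $3,350, which is 9 full-or-partial $400 increments; reduction = 9 × $15 = $135, leaving $841.
Commuter Credit: $98,350 is below the $112,500 cutoff, so the full $4,275 applies.
Total: $0 + $7,125 + $841 + $4,275 = $12,241.

$12,241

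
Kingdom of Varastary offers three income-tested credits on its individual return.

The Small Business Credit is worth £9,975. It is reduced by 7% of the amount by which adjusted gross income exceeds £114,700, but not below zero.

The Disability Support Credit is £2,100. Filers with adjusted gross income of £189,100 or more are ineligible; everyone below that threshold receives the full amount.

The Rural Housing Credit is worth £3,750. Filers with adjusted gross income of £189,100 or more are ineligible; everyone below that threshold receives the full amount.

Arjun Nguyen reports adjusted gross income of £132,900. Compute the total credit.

Small Business Credit: 7% of the £18,200 excess over £114,700 is £1,274; credit = £9,975 − £1,274 = £8,701.
Disability Support Credit: £132,900 is below the £189,100 cutoff, so the full £2,100 applies.
Rural Housing Credit: £132,900 is below the £189,100 cutoff, so the full £3,750 applies.
Total: £8,701 + £2,100 + £3,750 = £14,551.

£14,551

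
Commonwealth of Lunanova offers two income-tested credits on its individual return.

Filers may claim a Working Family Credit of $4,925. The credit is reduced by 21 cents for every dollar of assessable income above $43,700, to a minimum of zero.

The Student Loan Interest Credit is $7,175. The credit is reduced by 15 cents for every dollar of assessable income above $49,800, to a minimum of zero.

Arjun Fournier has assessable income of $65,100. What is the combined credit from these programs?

Working Family Credit: 21% of the $21,400 excess over $43,700 is $4,494; credit = $4,925 − $4,494 = $431.
Student Loan Interest Credit: 15% of the $15,300 excess over $49,800 is $2,295; credit = $7,175 − $2,295 = $4,880.
Total: $431 + $4,880 = $5,311.

$5,311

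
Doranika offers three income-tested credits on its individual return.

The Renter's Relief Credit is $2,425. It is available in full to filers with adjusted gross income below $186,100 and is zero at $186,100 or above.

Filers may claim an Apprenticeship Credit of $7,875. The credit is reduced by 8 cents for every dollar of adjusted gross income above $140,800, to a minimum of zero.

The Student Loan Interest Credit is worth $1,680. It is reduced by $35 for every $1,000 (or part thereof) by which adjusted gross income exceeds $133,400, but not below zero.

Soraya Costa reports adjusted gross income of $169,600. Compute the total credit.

Renter's Relief Credit: $169,600 is below the $186,100 cutoff, so the full $2,425 applies.
Apprenticeship Credit: 8% of the $28,800 excess over $140,800 is $2,304; credit = $7,875 − $2,304 = $5,571.
Student Loan Interest Credit: income exceeds $133,400 by $36,200, which is 37 full-or-partial $1,000 increments; reduction = 37 × $35 = $1,295, leaving $385.
Total: $2,425 + $5,571 + $385 = $8,381.

$8,381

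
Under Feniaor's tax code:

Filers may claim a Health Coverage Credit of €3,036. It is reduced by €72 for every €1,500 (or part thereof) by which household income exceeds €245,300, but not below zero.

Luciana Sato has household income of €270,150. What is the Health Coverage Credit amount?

Health Coverage Credit: income exceeds €245,300 by €24,850, which is 17 full-or-partial €1,500 increments; reduction = 17 × €72 = €1,224, leaving €1,812.

€1,812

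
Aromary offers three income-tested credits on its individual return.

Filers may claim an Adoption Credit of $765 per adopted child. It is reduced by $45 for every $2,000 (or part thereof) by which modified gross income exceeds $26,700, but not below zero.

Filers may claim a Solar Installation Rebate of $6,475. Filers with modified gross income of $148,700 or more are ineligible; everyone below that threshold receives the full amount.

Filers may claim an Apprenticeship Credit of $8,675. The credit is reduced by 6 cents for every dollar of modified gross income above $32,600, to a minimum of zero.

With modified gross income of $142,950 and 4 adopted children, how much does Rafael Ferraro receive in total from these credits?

Adoption Credit: base = 4 × $765 = $3,060. income exceeds $26,700 by $116,250, which is 59 full-or-partial $2,000 increments; reduction = 59 × $45 = $2,655, leaving $405.
Solar Installation Rebate: $142,950 is below the $148,700 cutoff, so the full $6,475 applies.
Apprenticeship Credit: 6% of the $110,350 excess over $32,600 is $6,621; credit = $8,675 − $6,621 = $2,054.
Total: $405 + $6,475 + $2,054 = $8,934.

$8,934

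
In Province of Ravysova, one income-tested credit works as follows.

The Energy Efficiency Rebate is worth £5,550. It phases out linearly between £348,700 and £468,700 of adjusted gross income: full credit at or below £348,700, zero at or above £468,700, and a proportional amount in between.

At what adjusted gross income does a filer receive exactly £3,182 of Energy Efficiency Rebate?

£3,182 is 3,182/5,550 of the full £5,550, so 2,368/5,550 of the £120,000 range has been used: income = £348,700 + £120,000 × 2,368/5,550 = £399,900.

£399,900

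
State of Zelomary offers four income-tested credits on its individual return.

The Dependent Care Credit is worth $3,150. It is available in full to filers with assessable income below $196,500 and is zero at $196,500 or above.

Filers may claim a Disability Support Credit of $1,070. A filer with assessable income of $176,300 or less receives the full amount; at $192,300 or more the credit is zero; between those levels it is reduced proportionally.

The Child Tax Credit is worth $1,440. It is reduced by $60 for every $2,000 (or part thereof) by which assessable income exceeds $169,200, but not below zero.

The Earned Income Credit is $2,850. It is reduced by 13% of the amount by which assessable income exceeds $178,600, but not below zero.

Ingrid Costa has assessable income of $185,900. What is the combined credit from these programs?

$6,379

Dependent Care Credit: $185,900 is below the $196,500 cutoff, so the full $3,150 applies.
Disability Support Credit: $185,900 is $9,600 into a $16,000 phase-out range, leaving 6,400/16,000 of the credit: $1,070 × 6,400/16,000 = $428.
Child Tax Credit: income exceeds $169,200 by $16,700, which is 9 full-or-partial $2,000 increments; reduction = 9 × $60 = $540, leaving $900.
Earned Income Credit: 13% of the $7,300 excess over $178,600 is $949; credit = $2,850 − $949 = $1,901.
Total: $3,150 + $428 + $900 + $1,901 = $6,379.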